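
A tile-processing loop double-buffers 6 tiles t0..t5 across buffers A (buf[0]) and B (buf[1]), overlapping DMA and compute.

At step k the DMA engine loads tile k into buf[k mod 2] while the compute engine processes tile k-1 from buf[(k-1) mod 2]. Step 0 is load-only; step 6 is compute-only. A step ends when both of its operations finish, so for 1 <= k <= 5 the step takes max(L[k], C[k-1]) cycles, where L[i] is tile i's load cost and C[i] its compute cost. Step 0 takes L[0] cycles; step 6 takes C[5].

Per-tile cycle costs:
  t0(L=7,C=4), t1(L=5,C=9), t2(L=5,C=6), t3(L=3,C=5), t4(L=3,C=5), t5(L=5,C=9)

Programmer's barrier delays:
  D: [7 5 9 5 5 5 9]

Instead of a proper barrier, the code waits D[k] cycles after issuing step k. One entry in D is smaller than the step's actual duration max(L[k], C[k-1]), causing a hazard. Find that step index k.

[0] required=L[0]=7=7 vs D=7 ok
[1] required=max(L[1]=5,C[0]=4)=5 vs D=5 ok
[2] required=max(L[2]=5,C[1]=9)=9 vs D=9 ok
[3] required=max(L[3]=3,C[2]=6)=6 vs D=5 SHORT
[4] required=max(L[4]=3,C[3]=5)=5 vs D=5 ok
[5] required=max(L[5]=5,C[4]=5)=5 vs D=5 ok
[6] required=C[5]=9=9 vs D=9 ok

hazard at step 3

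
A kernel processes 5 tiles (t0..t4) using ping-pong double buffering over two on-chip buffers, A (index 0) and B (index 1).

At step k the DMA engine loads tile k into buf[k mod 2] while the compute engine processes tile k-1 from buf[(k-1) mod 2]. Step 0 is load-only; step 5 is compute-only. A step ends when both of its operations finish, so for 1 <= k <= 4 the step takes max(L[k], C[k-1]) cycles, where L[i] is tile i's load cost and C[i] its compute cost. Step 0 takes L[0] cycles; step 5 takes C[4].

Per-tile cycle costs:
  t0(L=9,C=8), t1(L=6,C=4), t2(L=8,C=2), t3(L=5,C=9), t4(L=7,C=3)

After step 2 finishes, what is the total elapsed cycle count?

k=0 load=t0/9c comp=- wait=9 total=9
k=1 load=t1/6c comp=t0/8c wait=8 total=17
k=2 load=t2/8c comp=t1/4c wait=8 total=25
k=3 load=t3/5c comp=t2/2c wait=5 total=30
k=4 load=t4/7c comp=t3/9c wait=9 total=39
k=5 load=- comp=t4/3c wait=3 total=42

end_cycle[2] = 25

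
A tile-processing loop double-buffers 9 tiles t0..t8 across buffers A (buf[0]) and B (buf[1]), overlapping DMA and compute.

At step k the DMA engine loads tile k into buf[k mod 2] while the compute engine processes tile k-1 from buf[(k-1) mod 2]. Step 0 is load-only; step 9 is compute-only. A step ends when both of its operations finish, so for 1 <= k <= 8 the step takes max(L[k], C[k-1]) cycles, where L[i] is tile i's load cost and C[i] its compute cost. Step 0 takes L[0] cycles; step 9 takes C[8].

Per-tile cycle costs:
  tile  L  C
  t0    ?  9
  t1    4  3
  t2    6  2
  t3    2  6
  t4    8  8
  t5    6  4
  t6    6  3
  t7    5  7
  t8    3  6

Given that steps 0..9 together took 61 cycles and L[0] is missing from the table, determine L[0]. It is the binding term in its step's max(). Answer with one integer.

L[0] = 4

step 0: dur = L[0]=? = L[0]  (unknown; binding)
step 1: dur = max(L[1]=4, C[0]=9) = 9
step 2: dur = max(L[2]=6, C[1]=3) = 6
step 3: dur = max(L[3]=2, C[2]=2) = 2
step 4: dur = max(L[4]=8, C[3]=6) = 8
step 5: dur = max(L[5]=6, C[4]=8) = 8
step 6: dur = max(L[6]=6, C[5]=4) = 6
step 7: dur = max(L[7]=5, C[6]=3) = 5
step 8: dur = max(L[8]=3, C[7]=7) = 7
step 9: dur = C[8]=6 = 6
sum of known step durations = 57
dur[0] = total - known = 61 - 57 = 4
L[0] is the binding max in step 0, so L[0] = dur[0] = 4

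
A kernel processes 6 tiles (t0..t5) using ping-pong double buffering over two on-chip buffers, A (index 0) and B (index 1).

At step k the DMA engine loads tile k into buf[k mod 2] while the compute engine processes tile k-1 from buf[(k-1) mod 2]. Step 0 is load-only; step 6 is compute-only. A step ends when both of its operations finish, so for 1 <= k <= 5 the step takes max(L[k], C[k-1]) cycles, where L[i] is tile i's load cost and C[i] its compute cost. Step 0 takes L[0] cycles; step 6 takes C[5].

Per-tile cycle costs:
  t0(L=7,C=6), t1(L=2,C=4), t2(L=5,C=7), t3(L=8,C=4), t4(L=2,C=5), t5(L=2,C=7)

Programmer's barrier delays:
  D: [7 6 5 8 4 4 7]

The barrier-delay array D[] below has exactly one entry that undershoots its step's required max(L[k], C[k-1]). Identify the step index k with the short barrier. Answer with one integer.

hazard at step 5

k=0 barrier L[0]=7→7c, D[0]=7 ok
k=1 barrier max(L[1]=2,C[0]=6)→6c, D[1]=6 ok
k=2 barrier max(L[2]=5,C[1]=4)→5c, D[2]=5 ok
k=3 barrier max(L[3]=8,C[2]=7)→8c, D[3]=8 ok
k=4 barrier max(L[4]=2,C[3]=4)→4c, D[4]=4 ok
k=5 barrier max(L[5]=2,C[4]=5)→5c, D[5]=4 SHORT
k=6 barrier C[5]=7→7c, D[6]=7 ok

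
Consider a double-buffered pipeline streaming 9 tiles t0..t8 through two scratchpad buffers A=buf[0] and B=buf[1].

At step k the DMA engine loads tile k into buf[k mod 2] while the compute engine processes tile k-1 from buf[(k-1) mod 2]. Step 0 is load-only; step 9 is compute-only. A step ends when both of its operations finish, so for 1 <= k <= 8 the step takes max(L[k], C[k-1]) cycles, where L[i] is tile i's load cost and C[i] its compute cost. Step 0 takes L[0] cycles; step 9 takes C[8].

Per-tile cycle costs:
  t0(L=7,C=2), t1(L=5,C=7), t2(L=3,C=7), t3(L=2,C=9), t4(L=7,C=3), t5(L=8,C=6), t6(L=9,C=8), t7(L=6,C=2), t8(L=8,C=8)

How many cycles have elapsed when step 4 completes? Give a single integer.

end_cycle[4] = 35

  0. 7=7c; end=7; A:t0 B:-
  1. max(5,2)=5c; end=12; A:t0 B:t1
  2. max(3,7)=7c; end=19; A:t2 B:t1
  3. max(2,7)=7c; end=26; A:t2 B:t3
  4. max(7,9)=9c; end=35; A:t4 B:t3
  5. max(8,3)=8c; end=43; A:t4 B:t5
  6. max(9,6)=9c; end=52; A:t6 B:t5
  7. max(6,8)=8c; end=60; A:t6 B:t7
  8. max(8,2)=8c; end=68; A:t8 B:t7
  9. 8=8c; end=76; A:t8 B:t7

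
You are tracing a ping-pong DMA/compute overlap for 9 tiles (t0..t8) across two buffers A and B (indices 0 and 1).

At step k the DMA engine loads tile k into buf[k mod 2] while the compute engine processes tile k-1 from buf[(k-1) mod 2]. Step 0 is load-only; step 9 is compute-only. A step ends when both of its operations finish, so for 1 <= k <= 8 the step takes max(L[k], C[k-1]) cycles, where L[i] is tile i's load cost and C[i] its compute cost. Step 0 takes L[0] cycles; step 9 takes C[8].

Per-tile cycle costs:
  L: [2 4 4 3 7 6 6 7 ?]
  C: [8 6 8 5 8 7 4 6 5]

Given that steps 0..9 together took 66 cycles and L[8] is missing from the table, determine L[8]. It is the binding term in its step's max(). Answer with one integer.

L[8] = 8

step 0 | dur = L[0]=2 = 2
step 1 | dur = max(L[1]=4, C[0]=8) = 8
step 2 | dur = max(L[2]=4, C[1]=6) = 6
step 3 | dur = max(L[3]=3, C[2]=8) = 8
step 4 | dur = max(L[4]=7, C[3]=5) = 7
step 5 | dur = max(L[5]=6, C[4]=8) = 8
step 6 | dur = max(L[6]=6, C[5]=7) = 7
step 7 | dur = max(L[7]=7, C[6]=4) = 7
step 8 | dur = max(L[8]=?, C[7]=6) = L[8]  (unknown; binding)
step 9 | dur = C[8]=5 = 5
sum of known step durations = 58
dur[8] = total - known = 66 - 58 = 8
L[8] is the binding max in step 8, so L[8] = dur[8] = 8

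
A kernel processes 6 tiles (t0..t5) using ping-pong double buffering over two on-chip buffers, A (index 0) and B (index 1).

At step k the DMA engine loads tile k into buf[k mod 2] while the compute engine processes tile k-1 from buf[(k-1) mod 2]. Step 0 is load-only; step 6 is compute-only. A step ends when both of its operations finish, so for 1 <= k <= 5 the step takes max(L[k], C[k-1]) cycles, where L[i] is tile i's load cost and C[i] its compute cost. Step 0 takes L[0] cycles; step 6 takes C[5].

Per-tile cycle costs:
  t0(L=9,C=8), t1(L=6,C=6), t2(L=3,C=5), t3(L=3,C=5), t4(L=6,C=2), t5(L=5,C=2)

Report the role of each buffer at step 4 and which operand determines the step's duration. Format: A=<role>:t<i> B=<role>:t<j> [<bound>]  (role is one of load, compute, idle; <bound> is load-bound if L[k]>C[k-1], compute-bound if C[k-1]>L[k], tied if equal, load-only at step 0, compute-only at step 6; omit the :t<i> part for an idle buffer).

step 0: L[0]=9 → dur=9, Σ=9 | A=load:t0 B=idle [load-only]
step 1: L[1]=6 C[0]=8 → dur=8, Σ=17 | A=compute:t0 B=load:t1 [compute-bound]
step 2: L[2]=3 C[1]=6 → dur=6, Σ=23 | A=load:t2 B=compute:t1 [compute-bound]
step 3: L[3]=3 C[2]=5 → dur=5, Σ=28 | A=compute:t2 B=load:t3 [compute-bound]
step 4: L[4]=6 C[3]=5 → dur=6, Σ=34 | A=load:t4 B=compute:t3 [load-bound]
step 5: L[5]=5 C[4]=2 → dur=5, Σ=39 | A=compute:t4 B=load:t5 [load-bound]
step 6: C[5]=2 → dur=2, Σ=41 | A=idle B=compute:t5 [compute-only]

step 4: A=load:t4 B=compute:t3 [load-bound]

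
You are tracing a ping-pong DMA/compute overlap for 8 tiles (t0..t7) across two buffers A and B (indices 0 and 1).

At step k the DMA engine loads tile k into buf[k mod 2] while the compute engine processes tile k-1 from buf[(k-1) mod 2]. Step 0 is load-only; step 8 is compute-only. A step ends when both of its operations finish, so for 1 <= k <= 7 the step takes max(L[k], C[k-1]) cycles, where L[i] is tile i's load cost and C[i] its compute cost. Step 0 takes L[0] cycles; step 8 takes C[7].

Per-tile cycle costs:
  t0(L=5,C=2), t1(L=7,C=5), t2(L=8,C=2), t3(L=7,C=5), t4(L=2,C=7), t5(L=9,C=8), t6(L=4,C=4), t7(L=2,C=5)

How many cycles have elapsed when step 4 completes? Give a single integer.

step 0: L[0]=5 → dur=5, Σ=5 | A=load:t0 B=idle [load-only]
step 1: L[1]=7 C[0]=2 → dur=7, Σ=12 | A=compute:t0 B=load:t1 [load-bound]
step 2: L[2]=8 C[1]=5 → dur=8, Σ=20 | A=load:t2 B=compute:t1 [load-bound]
step 3: L[3]=7 C[2]=2 → dur=7, Σ=27 | A=compute:t2 B=load:t3 [load-bound]
step 4: L[4]=2 C[3]=5 → dur=5, Σ=32 | A=load:t4 B=compute:t3 [compute-bound]
step 5: L[5]=9 C[4]=7 → dur=9, Σ=41 | A=compute:t4 B=load:t5 [load-bound]
step 6: L[6]=4 C[5]=8 → dur=8, Σ=49 | A=load:t6 B=compute:t5 [compute-bound]
step 7: L[7]=2 C[6]=4 → dur=4, Σ=53 | A=compute:t6 B=load:t7 [compute-bound]
step 8: C[7]=5 → dur=5, Σ=58 | A=idle B=compute:t7 [compute-only]

end_cycle[4] = 32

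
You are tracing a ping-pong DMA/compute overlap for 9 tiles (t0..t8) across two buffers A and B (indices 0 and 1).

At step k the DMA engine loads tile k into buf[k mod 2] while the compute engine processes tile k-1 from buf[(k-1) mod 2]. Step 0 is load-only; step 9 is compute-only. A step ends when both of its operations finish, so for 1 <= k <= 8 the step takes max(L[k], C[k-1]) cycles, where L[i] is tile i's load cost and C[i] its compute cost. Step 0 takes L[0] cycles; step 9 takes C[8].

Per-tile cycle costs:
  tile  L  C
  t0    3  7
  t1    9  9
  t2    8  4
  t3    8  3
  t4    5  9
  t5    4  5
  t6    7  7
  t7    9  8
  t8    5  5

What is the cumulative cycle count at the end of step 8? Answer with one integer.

end_cycle[8] = 67

k=0 load=t0/3c comp=- wait=3 total=3
k=1 load=t1/9c comp=t0/7c wait=9 total=12
k=2 load=t2/8c comp=t1/9c wait=9 total=21
k=3 load=t3/8c comp=t2/4c wait=8 total=29
k=4 load=t4/5c comp=t3/3c wait=5 total=34
k=5 load=t5/4c comp=t4/9c wait=9 total=43
k=6 load=t6/7c comp=t5/5c wait=7 total=50
k=7 load=t7/9c comp=t6/7c wait=9 total=59
k=8 load=t8/5c comp=t7/8c wait=8 total=67
k=9 load=- comp=t8/5c wait=5 total=72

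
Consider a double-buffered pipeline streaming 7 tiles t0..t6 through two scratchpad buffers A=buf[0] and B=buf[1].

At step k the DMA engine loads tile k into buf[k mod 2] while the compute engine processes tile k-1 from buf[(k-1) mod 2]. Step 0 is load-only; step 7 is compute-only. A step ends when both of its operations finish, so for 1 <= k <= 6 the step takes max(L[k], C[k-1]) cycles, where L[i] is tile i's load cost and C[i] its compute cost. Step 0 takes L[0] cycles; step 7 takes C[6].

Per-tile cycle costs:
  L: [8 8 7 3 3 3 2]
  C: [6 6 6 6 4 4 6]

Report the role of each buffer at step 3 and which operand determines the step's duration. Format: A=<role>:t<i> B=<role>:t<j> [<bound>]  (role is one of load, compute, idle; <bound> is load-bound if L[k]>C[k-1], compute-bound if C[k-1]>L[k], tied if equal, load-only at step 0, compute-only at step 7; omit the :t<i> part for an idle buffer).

  0. 8=8c; end=8; A:t0 B:-
  1. max(8,6)=8c; end=16; A:t0 B:t1
  2. max(7,6)=7c; end=23; A:t2 B:t1
  3. max(3,6)=6c; end=29; A:t2 B:t3
  4. max(3,6)=6c; end=35; A:t4 B:t3
  5. max(3,4)=4c; end=39; A:t4 B:t5
  6. max(2,4)=4c; end=43; A:t6 B:t5
  7. 6=6c; end=49; A:t6 B:t5

step 3: A=compute:t2 B=load:t3 [compute-bound]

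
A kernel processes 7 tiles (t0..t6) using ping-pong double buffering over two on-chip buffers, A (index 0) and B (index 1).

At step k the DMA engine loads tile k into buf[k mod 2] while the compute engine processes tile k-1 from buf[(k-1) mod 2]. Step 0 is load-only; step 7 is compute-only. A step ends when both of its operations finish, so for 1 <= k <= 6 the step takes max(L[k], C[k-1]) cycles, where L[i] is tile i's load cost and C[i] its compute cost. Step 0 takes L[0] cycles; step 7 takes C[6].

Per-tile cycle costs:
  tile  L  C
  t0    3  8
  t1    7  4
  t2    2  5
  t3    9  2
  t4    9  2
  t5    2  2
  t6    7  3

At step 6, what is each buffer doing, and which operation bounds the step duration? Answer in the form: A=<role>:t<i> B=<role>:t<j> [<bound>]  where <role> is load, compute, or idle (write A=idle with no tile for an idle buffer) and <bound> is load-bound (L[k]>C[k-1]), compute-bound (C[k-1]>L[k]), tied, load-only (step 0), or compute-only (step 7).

step 6: A=load:t6 B=compute:t5 [load-bound]

  0. 3=3c; end=3; A:t0 B:-
  1. max(7,8)=8c; end=11; A:t0 B:t1
  2. max(2,4)=4c; end=15; A:t2 B:t1
  3. max(9,5)=9c; end=24; A:t2 B:t3
  4. max(9,2)=9c; end=33; A:t4 B:t3
  5. max(2,2)=2c; end=35; A:t4 B:t5
  6. max(7,2)=7c; end=42; A:t6 B:t5
  7. 3=3c; end=45; A:t6 B:t5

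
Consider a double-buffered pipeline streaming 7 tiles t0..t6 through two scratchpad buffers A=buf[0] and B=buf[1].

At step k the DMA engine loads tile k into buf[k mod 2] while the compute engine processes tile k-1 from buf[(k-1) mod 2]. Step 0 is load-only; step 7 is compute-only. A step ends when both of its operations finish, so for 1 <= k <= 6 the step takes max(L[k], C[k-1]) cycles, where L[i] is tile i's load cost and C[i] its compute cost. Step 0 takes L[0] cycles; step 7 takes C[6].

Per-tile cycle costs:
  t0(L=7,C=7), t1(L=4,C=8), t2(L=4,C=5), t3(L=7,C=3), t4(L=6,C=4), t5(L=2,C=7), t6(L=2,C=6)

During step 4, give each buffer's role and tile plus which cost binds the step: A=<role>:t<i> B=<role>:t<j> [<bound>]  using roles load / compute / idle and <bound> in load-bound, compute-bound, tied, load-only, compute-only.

step 4: A=load:t4 B=compute:t3 [load-bound]

  0. 7=7c; end=7; A:t0 B:-
  1. max(4,7)=7c; end=14; A:t0 B:t1
  2. max(4,8)=8c; end=22; A:t2 B:t1
  3. max(7,5)=7c; end=29; A:t2 B:t3
  4. max(6,3)=6c; end=35; A:t4 B:t3
  5. max(2,4)=4c; end=39; A:t4 B:t5
  6. max(2,7)=7c; end=46; A:t6 B:t5
  7. 6=6c; end=52; A:t6 B:t5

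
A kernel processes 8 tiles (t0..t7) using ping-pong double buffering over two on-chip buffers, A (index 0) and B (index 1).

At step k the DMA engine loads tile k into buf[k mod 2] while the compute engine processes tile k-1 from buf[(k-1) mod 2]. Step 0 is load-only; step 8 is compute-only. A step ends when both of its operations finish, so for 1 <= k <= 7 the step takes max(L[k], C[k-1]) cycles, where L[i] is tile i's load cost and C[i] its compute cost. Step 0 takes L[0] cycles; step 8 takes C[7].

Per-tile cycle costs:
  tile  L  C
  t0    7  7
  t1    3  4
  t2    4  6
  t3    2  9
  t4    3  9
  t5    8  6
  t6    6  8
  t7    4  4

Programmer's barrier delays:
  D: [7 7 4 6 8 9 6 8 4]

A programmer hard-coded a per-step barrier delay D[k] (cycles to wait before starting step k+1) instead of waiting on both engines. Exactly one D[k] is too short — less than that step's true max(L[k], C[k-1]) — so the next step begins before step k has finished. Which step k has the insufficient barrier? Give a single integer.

step 0: need L[0]=7 = 7; D[0]=7 ok
step 1: need max(L[1]=3,C[0]=7) = 7; D[1]=7 ok
step 2: need max(L[2]=4,C[1]=4) = 4; D[2]=4 ok
step 3: need max(L[3]=2,C[2]=6) = 6; D[3]=6 ok
step 4: need max(L[4]=3,C[3]=9) = 9; D[4]=8 SHORT
step 5: need max(L[5]=8,C[4]=9) = 9; D[5]=9 ok
step 6: need max(L[6]=6,C[5]=6) = 6; D[6]=6 ok
step 7: need max(L[7]=4,C[6]=8) = 8; D[7]=8 ok
step 8: need C[7]=4 = 4; D[8]=4 ok

hazard at step 4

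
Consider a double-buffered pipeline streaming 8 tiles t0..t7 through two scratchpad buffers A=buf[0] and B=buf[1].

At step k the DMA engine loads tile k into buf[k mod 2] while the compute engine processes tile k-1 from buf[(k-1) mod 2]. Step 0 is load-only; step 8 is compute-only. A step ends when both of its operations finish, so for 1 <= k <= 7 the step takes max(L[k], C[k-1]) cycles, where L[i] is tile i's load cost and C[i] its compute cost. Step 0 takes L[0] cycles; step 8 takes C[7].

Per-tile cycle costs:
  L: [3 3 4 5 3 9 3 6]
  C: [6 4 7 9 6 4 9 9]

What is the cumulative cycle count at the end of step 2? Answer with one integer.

end_cycle[2] = 13

step 0: L[0]=3 → dur=3, Σ=3 | A=load:t0 B=idle [load-only]
step 1: L[1]=3 C[0]=6 → dur=6, Σ=9 | A=compute:t0 B=load:t1 [compute-bound]
step 2: L[2]=4 C[1]=4 → dur=4, Σ=13 | A=load:t2 B=compute:t1 [tied]
step 3: L[3]=5 C[2]=7 → dur=7, Σ=20 | A=compute:t2 B=load:t3 [compute-bound]
step 4: L[4]=3 C[3]=9 → dur=9, Σ=29 | A=load:t4 B=compute:t3 [compute-bound]
step 5: L[5]=9 C[4]=6 → dur=9, Σ=38 | A=compute:t4 B=load:t5 [load-bound]
step 6: L[6]=3 C[5]=4 → dur=4, Σ=42 | A=load:t6 B=compute:t5 [compute-bound]
step 7: L[7]=6 C[6]=9 → dur=9, Σ=51 | A=compute:t6 B=load:t7 [compute-bound]
step 8: C[7]=9 → dur=9, Σ=60 | A=idle B=compute:t7 [compute-only]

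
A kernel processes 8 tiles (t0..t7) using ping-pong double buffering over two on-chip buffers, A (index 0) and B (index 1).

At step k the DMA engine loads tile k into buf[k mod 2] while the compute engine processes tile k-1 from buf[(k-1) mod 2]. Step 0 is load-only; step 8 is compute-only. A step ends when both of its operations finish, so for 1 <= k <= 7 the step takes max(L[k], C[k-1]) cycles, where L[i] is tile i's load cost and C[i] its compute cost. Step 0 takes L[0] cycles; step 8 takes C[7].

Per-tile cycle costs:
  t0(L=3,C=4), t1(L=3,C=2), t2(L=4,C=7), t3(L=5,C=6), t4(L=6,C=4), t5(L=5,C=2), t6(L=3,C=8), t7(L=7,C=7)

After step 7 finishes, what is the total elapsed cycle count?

k=0 load=t0/3c comp=- wait=3 total=3
k=1 load=t1/3c comp=t0/4c wait=4 total=7
k=2 load=t2/4c comp=t1/2c wait=4 total=11
k=3 load=t3/5c comp=t2/7c wait=7 total=18
k=4 load=t4/6c comp=t3/6c wait=6 total=24
k=5 load=t5/5c comp=t4/4c wait=5 total=29
k=6 load=t6/3c comp=t5/2c wait=3 total=32
k=7 load=t7/7c comp=t6/8c wait=8 total=40
k=8 load=- comp=t7/7c wait=7 total=47

end_cycle[7] = 40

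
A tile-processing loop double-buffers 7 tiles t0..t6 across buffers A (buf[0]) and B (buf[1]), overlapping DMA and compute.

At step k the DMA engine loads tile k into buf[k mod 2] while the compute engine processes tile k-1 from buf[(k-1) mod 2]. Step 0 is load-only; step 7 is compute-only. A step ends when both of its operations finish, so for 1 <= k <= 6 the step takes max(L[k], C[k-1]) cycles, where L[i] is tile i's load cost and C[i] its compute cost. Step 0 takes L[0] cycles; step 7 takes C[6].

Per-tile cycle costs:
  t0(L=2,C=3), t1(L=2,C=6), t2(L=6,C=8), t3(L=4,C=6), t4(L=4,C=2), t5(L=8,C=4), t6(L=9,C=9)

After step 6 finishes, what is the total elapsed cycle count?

  0. 2=2c; end=2; A:t0 B:-
  1. max(2,3)=3c; end=5; A:t0 B:t1
  2. max(6,6)=6c; end=11; A:t2 B:t1
  3. max(4,8)=8c; end=19; A:t2 B:t3
  4. max(4,6)=6c; end=25; A:t4 B:t3
  5. max(8,2)=8c; end=33; A:t4 B:t5
  6. max(9,4)=9c; end=42; A:t6 B:t5
  7. 9=9c; end=51; A:t6 B:t5

end_cycle[6] = 42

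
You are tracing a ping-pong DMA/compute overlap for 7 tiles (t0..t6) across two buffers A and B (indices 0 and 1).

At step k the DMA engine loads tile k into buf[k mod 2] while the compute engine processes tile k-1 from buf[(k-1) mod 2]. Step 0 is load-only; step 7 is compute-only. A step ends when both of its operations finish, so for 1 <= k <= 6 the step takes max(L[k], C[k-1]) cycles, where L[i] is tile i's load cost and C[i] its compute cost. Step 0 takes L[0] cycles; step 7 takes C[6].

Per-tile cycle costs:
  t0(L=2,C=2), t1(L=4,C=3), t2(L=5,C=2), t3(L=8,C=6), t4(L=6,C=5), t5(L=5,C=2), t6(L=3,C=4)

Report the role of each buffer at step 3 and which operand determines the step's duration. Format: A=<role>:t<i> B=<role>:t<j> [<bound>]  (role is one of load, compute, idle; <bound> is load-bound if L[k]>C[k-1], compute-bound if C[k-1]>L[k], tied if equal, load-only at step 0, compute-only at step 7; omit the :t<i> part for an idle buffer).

k=0 load=t0/2c comp=- wait=2 total=2
k=1 load=t1/4c comp=t0/2c wait=4 total=6
k=2 load=t2/5c comp=t1/3c wait=5 total=11
k=3 load=t3/8c comp=t2/2c wait=8 total=19
k=4 load=t4/6c comp=t3/6c wait=6 total=25
k=5 load=t5/5c comp=t4/5c wait=5 total=30
k=6 load=t6/3c comp=t5/2c wait=3 total=33
k=7 load=- comp=t6/4c wait=4 total=37

step 3: A=compute:t2 B=load:t3 [load-bound]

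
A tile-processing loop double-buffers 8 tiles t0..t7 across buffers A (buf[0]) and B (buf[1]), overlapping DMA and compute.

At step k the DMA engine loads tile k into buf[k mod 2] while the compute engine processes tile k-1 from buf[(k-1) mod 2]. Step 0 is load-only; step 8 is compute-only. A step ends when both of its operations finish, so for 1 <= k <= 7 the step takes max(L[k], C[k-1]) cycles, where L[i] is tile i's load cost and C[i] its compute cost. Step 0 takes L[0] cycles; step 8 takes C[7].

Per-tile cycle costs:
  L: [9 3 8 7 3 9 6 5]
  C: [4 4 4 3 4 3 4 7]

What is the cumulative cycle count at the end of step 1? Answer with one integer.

end_cycle[1] = 13

[0] DMA t0→A (9c) ∥ CU idle ⇒ 9c, clock 9
[1] DMA t1→B (3c) ∥ CU A:t0 (4c) ⇒ 4c, clock 13
[2] DMA t2→A (8c) ∥ CU B:t1 (4c) ⇒ 8c, clock 21
[3] DMA t3→B (7c) ∥ CU A:t2 (4c) ⇒ 7c, clock 28
[4] DMA t4→A (3c) ∥ CU B:t3 (3c) ⇒ 3c, clock 31
[5] DMA t5→B (9c) ∥ CU A:t4 (4c) ⇒ 9c, clock 40
[6] DMA t6→A (6c) ∥ CU B:t5 (3c) ⇒ 6c, clock 46
[7] DMA t7→B (5c) ∥ CU A:t6 (4c) ⇒ 5c, clock 51
[8] DMA idle ∥ CU B:t7 (7c) ⇒ 7c, clock 58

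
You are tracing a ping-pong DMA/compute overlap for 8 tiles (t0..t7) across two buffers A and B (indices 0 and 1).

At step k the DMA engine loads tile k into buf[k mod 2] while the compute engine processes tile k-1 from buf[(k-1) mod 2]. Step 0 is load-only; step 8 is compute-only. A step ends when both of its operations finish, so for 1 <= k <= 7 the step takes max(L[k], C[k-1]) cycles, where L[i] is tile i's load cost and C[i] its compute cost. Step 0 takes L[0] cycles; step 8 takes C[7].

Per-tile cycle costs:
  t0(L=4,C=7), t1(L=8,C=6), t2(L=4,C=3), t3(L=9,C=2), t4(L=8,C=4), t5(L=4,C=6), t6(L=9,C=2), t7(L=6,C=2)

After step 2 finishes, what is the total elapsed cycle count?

[0] DMA t0→A (4c) ∥ CU idle ⇒ 4c, clock 4
[1] DMA t1→B (8c) ∥ CU A:t0 (7c) ⇒ 8c, clock 12
[2] DMA t2→A (4c) ∥ CU B:t1 (6c) ⇒ 6c, clock 18
[3] DMA t3→B (9c) ∥ CU A:t2 (3c) ⇒ 9c, clock 27
[4] DMA t4→A (8c) ∥ CU B:t3 (2c) ⇒ 8c, clock 35
[5] DMA t5→B (4c) ∥ CU A:t4 (4c) ⇒ 4c, clock 39
[6] DMA t6→A (9c) ∥ CU B:t5 (6c) ⇒ 9c, clock 48
[7] DMA t7→B (6c) ∥ CU A:t6 (2c) ⇒ 6c, clock 54
[8] DMA idle ∥ CU B:t7 (2c) ⇒ 2c, clock 56

end_cycle[2] = 18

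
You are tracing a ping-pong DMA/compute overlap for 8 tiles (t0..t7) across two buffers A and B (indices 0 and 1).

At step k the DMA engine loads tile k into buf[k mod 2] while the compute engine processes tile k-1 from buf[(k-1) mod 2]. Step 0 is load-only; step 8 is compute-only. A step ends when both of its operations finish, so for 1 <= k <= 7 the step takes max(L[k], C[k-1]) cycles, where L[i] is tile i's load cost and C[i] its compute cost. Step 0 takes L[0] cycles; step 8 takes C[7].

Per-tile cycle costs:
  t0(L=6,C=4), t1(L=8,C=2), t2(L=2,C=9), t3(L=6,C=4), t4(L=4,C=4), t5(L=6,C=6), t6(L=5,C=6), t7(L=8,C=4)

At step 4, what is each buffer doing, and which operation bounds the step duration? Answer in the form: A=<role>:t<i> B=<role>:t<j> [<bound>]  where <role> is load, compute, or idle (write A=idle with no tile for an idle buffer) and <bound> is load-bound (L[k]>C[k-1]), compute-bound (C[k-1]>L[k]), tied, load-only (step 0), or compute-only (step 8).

k=0 load=t0/6c comp=- wait=6 total=6
k=1 load=t1/8c comp=t0/4c wait=8 total=14
k=2 load=t2/2c comp=t1/2c wait=2 total=16
k=3 load=t3/6c comp=t2/9c wait=9 total=25
k=4 load=t4/4c comp=t3/4c wait=4 total=29
k=5 load=t5/6c comp=t4/4c wait=6 total=35
k=6 load=t6/5c comp=t5/6c wait=6 total=41
k=7 load=t7/8c comp=t6/6c wait=8 total=49
k=8 load=- comp=t7/4c wait=4 total=53

step 4: A=load:t4 B=compute:t3 [tied]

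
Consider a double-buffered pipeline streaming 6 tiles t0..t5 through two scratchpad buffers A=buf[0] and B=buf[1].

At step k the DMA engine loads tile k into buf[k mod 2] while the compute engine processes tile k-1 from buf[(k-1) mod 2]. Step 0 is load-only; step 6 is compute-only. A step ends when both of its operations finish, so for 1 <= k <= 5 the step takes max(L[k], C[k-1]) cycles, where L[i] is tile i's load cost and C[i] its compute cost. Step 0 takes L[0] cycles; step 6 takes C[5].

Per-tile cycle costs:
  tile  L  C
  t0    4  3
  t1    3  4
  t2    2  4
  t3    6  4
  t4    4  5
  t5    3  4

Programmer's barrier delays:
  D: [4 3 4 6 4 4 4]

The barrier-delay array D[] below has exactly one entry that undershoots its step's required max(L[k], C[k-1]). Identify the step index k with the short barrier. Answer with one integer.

k=0 barrier L[0]=4→4c, D[0]=4 ok
k=1 barrier max(L[1]=3,C[0]=3)→3c, D[1]=3 ok
k=2 barrier max(L[2]=2,C[1]=4)→4c, D[2]=4 ok
k=3 barrier max(L[3]=6,C[2]=4)→6c, D[3]=6 ok
k=4 barrier max(L[4]=4,C[3]=4)→4c, D[4]=4 ok
k=5 barrier max(L[5]=3,C[4]=5)→5c, D[5]=4 SHORT
k=6 barrier C[5]=4→4c, D[6]=4 ok

hazard at step 5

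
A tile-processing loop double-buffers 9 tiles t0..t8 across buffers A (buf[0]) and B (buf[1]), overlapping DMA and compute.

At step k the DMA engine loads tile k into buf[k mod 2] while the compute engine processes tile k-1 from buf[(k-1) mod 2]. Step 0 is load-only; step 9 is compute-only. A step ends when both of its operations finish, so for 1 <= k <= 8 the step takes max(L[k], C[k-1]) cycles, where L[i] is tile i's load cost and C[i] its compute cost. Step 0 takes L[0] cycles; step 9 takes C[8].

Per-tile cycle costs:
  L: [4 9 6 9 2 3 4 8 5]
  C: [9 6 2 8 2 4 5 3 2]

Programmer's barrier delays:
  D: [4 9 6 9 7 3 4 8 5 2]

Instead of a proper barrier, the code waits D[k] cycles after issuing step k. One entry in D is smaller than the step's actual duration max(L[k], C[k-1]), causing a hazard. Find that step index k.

[0] required=L[0]=4=4 vs D=4 ok
[1] required=max(L[1]=9,C[0]=9)=9 vs D=9 ok
[2] required=max(L[2]=6,C[1]=6)=6 vs D=6 ok
[3] required=max(L[3]=9,C[2]=2)=9 vs D=9 ok
[4] required=max(L[4]=2,C[3]=8)=8 vs D=7 SHORT
[5] required=max(L[5]=3,C[4]=2)=3 vs D=3 ok
[6] required=max(L[6]=4,C[5]=4)=4 vs D=4 ok
[7] required=max(L[7]=8,C[6]=5)=8 vs D=8 ok
[8] required=max(L[8]=5,C[7]=3)=5 vs D=5 ok
[9] required=C[8]=2=2 vs D=2 ok

hazard at step 4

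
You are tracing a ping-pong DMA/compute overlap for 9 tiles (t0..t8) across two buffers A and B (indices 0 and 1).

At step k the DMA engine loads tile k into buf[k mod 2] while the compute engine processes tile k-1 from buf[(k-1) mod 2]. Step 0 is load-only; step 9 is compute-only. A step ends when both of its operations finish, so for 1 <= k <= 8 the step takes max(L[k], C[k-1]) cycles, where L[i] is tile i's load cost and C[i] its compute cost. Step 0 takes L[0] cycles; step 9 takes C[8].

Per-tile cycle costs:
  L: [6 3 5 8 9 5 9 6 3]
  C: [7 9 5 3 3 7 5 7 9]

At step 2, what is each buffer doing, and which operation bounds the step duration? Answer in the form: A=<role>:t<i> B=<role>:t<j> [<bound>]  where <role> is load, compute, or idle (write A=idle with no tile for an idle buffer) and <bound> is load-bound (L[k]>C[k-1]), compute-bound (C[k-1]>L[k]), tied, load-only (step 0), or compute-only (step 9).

step 0: L[0]=6 → dur=6, Σ=6 | A=load:t0 B=idle [load-only]
step 1: L[1]=3 C[0]=7 → dur=7, Σ=13 | A=compute:t0 B=load:t1 [compute-bound]
step 2: L[2]=5 C[1]=9 → dur=9, Σ=22 | A=load:t2 B=compute:t1 [compute-bound]
step 3: L[3]=8 C[2]=5 → dur=8, Σ=30 | A=compute:t2 B=load:t3 [load-bound]
step 4: L[4]=9 C[3]=3 → dur=9, Σ=39 | A=load:t4 B=compute:t3 [load-bound]
step 5: L[5]=5 C[4]=3 → dur=5, Σ=44 | A=compute:t4 B=load:t5 [load-bound]
step 6: L[6]=9 C[5]=7 → dur=9, Σ=53 | A=load:t6 B=compute:t5 [load-bound]
step 7: L[7]=6 C[6]=5 → dur=6, Σ=59 | A=compute:t6 B=load:t7 [load-bound]
step 8: L[8]=3 C[7]=7 → dur=7, Σ=66 | A=load:t8 B=compute:t7 [compute-bound]
step 9: C[8]=9 → dur=9, Σ=75 | A=compute:t8 B=idle [compute-only]

step 2: A=load:t2 B=compute:t1 [compute-bound]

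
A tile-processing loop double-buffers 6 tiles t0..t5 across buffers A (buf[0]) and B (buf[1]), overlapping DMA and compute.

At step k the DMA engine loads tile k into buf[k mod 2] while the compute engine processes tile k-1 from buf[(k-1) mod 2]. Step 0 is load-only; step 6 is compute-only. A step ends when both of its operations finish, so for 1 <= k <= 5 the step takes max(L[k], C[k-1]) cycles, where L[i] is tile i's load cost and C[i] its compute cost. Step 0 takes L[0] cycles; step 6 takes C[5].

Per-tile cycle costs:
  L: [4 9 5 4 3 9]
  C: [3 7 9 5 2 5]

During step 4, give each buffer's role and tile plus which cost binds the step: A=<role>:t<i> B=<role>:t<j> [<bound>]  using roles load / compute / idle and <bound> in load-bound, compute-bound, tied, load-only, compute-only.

step 4: A=load:t4 B=compute:t3 [compute-bound]

step 0: L[0]=4 → dur=4, Σ=4 | A=load:t0 B=idle [load-only]
step 1: L[1]=9 C[0]=3 → dur=9, Σ=13 | A=compute:t0 B=load:t1 [load-bound]
step 2: L[2]=5 C[1]=7 → dur=7, Σ=20 | A=load:t2 B=compute:t1 [compute-bound]
step 3: L[3]=4 C[2]=9 → dur=9, Σ=29 | A=compute:t2 B=load:t3 [compute-bound]
step 4: L[4]=3 C[3]=5 → dur=5, Σ=34 | A=load:t4 B=compute:t3 [compute-bound]
step 5: L[5]=9 C[4]=2 → dur=9, Σ=43 | A=compute:t4 B=load:t5 [load-bound]
step 6: C[5]=5 → dur=5, Σ=48 | A=idle B=compute:t5 [compute-only]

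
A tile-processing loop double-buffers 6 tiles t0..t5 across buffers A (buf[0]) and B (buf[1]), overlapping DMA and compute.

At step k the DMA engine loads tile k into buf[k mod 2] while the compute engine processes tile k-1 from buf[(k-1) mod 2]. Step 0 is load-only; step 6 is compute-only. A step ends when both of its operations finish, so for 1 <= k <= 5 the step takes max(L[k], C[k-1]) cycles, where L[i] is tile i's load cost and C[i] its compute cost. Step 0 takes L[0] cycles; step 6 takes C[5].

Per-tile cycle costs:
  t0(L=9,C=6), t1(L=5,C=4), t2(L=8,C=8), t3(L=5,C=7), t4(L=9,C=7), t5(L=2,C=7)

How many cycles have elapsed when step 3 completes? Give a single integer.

end_cycle[3] = 31

  0. 9=9c; end=9; A:t0 B:-
  1. max(5,6)=6c; end=15; A:t0 B:t1
  2. max(8,4)=8c; end=23; A:t2 B:t1
  3. max(5,8)=8c; end=31; A:t2 B:t3
  4. max(9,7)=9c; end=40; A:t4 B:t3
  5. max(2,7)=7c; end=47; A:t4 B:t5
  6. 7=7c; end=54; A:t4 B:t5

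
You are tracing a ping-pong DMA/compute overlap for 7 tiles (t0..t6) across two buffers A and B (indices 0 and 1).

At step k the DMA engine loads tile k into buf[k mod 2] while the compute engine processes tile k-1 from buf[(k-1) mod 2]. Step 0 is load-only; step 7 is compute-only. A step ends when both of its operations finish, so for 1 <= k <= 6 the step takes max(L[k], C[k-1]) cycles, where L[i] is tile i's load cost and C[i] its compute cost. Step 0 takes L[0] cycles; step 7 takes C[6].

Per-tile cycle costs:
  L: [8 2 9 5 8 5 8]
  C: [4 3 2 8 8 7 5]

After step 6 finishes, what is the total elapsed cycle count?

[0] DMA t0→A (8c) ∥ CU idle ⇒ 8c, clock 8
[1] DMA t1→B (2c) ∥ CU A:t0 (4c) ⇒ 4c, clock 12
[2] DMA t2→A (9c) ∥ CU B:t1 (3c) ⇒ 9c, clock 21
[3] DMA t3→B (5c) ∥ CU A:t2 (2c) ⇒ 5c, clock 26
[4] DMA t4→A (8c) ∥ CU B:t3 (8c) ⇒ 8c, clock 34
[5] DMA t5→B (5c) ∥ CU A:t4 (8c) ⇒ 8c, clock 42
[6] DMA t6→A (8c) ∥ CU B:t5 (7c) ⇒ 8c, clock 50
[7] DMA idle ∥ CU A:t6 (5c) ⇒ 5c, clock 55

end_cycle[6] = 50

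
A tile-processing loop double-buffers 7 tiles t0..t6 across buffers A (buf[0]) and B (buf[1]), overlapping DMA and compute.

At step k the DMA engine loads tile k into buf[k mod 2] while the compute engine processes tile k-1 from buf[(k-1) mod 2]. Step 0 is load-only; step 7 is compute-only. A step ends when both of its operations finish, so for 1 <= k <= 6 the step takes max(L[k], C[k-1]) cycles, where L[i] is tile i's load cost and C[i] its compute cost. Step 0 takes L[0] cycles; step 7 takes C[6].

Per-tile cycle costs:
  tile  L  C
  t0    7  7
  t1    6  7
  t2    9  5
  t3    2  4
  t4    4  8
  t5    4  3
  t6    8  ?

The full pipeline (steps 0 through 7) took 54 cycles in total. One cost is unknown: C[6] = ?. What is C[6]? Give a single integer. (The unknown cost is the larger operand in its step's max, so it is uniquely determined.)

step 0 = dur = L[0]=7 = 7
step 1 = dur = max(L[1]=6, C[0]=7) = 7
step 2 = dur = max(L[2]=9, C[1]=7) = 9
step 3 = dur = max(L[3]=2, C[2]=5) = 5
step 4 = dur = max(L[4]=4, C[3]=4) = 4
step 5 = dur = max(L[5]=4, C[4]=8) = 8
step 6 = dur = max(L[6]=8, C[5]=3) = 8
step 7 = dur = C[6]=? = C[6]  (unknown; binding)
sum of known step durations = 48
dur[7] = total - known = 54 - 48 = 6
C[6] is the binding max in step 7, so C[6] = dur[7] = 6

C[6] = 6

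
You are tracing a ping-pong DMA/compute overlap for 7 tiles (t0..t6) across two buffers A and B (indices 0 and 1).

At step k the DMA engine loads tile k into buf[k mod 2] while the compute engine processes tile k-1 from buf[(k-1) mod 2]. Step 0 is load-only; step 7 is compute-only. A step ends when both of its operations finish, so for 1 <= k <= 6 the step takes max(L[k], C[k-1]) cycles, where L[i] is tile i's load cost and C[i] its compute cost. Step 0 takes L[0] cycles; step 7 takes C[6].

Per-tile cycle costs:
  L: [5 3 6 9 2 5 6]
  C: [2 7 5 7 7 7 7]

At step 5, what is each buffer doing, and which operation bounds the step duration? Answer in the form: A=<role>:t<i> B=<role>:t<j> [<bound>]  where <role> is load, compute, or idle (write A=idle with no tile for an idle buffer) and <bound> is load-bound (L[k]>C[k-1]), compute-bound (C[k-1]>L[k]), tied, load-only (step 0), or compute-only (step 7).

  0. 5=5c; end=5; A:t0 B:-
  1. max(3,2)=3c; end=8; A:t0 B:t1
  2. max(6,7)=7c; end=15; A:t2 B:t1
  3. max(9,5)=9c; end=24; A:t2 B:t3
  4. max(2,7)=7c; end=31; A:t4 B:t3
  5. max(5,7)=7c; end=38; A:t4 B:t5
  6. max(6,7)=7c; end=45; A:t6 B:t5
  7. 7=7c; end=52; A:t6 B:t5

step 5: A=compute:t4 B=load:t5 [compute-bound]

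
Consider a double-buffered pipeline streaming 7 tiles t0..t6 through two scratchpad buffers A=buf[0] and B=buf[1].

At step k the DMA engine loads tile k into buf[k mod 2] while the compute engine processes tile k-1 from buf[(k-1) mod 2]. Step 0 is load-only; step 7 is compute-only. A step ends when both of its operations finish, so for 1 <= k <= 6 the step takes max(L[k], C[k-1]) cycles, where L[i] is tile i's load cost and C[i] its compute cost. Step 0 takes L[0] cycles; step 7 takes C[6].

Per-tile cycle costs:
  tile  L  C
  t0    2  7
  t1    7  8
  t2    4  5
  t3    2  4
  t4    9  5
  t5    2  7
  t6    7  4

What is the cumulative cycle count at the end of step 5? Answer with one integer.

  0. 2=2c; end=2; A:t0 B:-
  1. max(7,7)=7c; end=9; A:t0 B:t1
  2. max(4,8)=8c; end=17; A:t2 B:t1
  3. max(2,5)=5c; end=22; A:t2 B:t3
  4. max(9,4)=9c; end=31; A:t4 B:t3
  5. max(2,5)=5c; end=36; A:t4 B:t5
  6. max(7,7)=7c; end=43; A:t6 B:t5
  7. 4=4c; end=47; A:t6 B:t5

end_cycle[5] = 36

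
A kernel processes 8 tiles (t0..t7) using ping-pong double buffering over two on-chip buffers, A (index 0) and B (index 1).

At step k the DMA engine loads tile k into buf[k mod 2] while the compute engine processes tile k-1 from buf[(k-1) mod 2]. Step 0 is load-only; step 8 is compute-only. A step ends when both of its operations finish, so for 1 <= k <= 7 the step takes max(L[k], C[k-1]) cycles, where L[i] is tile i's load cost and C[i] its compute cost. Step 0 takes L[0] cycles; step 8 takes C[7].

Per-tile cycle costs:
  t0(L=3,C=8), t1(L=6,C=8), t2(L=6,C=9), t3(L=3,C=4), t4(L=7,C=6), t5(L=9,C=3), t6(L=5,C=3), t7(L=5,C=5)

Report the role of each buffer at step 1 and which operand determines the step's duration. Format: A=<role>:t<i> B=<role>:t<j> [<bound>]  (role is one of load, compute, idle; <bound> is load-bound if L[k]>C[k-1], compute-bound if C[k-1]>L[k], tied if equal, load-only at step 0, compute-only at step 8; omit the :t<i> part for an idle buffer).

step 1: A=compute:t0 B=load:t1 [compute-bound]

  0. 3=3c; end=3; A:t0 B:-
  1. max(6,8)=8c; end=11; A:t0 B:t1
  2. max(6,8)=8c; end=19; A:t2 B:t1
  3. max(3,9)=9c; end=28; A:t2 B:t3
  4. max(7,4)=7c; end=35; A:t4 B:t3
  5. max(9,6)=9c; end=44; A:t4 B:t5
  6. max(5,3)=5c; end=49; A:t6 B:t5
  7. max(5,3)=5c; end=54; A:t6 B:t7
  8. 5=5c; end=59; A:t6 B:t7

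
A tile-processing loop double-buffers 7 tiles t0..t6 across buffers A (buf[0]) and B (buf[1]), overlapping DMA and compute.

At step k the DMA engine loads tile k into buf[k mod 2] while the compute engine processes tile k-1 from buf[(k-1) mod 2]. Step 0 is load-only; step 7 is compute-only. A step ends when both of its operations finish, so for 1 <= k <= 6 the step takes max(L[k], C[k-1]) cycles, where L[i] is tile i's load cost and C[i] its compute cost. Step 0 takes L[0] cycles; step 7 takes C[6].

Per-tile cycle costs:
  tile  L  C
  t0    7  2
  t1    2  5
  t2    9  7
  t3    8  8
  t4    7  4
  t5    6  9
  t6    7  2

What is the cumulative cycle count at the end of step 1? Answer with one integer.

[0] DMA t0→A (7c) ∥ CU idle ⇒ 7c, clock 7
[1] DMA t1→B (2c) ∥ CU A:t0 (2c) ⇒ 2c, clock 9
[2] DMA t2→A (9c) ∥ CU B:t1 (5c) ⇒ 9c, clock 18
[3] DMA t3→B (8c) ∥ CU A:t2 (7c) ⇒ 8c, clock 26
[4] DMA t4→A (7c) ∥ CU B:t3 (8c) ⇒ 8c, clock 34
[5] DMA t5→B (6c) ∥ CU A:t4 (4c) ⇒ 6c, clock 40
[6] DMA t6→A (7c) ∥ CU B:t5 (9c) ⇒ 9c, clock 49
[7] DMA idle ∥ CU A:t6 (2c) ⇒ 2c, clock 51

end_cycle[1] = 9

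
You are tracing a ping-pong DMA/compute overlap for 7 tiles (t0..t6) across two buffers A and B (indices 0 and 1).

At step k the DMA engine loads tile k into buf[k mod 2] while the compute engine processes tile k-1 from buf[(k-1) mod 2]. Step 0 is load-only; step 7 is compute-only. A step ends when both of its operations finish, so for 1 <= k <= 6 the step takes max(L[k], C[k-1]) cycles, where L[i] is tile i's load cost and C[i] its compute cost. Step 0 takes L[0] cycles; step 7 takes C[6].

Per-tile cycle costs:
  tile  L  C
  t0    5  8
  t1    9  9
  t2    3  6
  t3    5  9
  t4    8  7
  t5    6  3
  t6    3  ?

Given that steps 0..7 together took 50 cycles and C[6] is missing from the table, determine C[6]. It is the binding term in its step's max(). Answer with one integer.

step 0 → dur = L[0]=5 = 5
step 1 → dur = max(L[1]=9, C[0]=8) = 9
step 2 → dur = max(L[2]=3, C[1]=9) = 9
step 3 → dur = max(L[3]=5, C[2]=6) = 6
step 4 → dur = max(L[4]=8, C[3]=9) = 9
step 5 → dur = max(L[5]=6, C[4]=7) = 7
step 6 → dur = max(L[6]=3, C[5]=3) = 3
step 7 → dur = C[6]=? = C[6]  (unknown; binding)
sum of known step durations = 48
dur[7] = total - known = 50 - 48 = 2
C[6] is the binding max in step 7, so C[6] = dur[7] = 2

C[6] = 2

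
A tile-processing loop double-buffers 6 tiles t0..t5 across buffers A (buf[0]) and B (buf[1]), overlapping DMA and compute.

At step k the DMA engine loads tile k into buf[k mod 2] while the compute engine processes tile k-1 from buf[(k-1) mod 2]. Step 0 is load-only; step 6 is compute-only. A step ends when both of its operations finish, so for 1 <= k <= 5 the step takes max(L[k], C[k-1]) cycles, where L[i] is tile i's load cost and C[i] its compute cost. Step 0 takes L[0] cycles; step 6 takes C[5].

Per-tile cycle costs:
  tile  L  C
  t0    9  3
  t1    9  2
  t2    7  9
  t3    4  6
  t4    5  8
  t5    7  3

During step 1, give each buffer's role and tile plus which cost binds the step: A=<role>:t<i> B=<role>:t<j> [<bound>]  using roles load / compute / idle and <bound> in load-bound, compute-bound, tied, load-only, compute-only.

step 1: A=compute:t0 B=load:t1 [load-bound]

k=0 load=t0/9c comp=- wait=9 total=9
k=1 load=t1/9c comp=t0/3c wait=9 total=18
k=2 load=t2/7c comp=t1/2c wait=7 total=25
k=3 load=t3/4c comp=t2/9c wait=9 total=34
k=4 load=t4/5c comp=t3/6c wait=6 total=40
k=5 load=t5/7c comp=t4/8c wait=8 total=48
k=6 load=- comp=t5/3c wait=3 total=51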